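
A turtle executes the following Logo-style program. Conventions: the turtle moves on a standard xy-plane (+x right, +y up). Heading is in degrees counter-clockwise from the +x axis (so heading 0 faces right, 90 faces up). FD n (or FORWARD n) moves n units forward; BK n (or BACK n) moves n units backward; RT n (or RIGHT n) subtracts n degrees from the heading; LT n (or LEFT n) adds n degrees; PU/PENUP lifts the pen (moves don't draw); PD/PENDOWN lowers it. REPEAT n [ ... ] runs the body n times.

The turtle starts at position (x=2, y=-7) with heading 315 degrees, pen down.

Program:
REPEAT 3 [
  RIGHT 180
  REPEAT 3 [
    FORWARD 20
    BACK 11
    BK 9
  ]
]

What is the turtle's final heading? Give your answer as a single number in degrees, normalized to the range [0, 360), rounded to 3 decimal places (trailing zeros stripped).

Answer: 135

Derivation:
Executing turtle program step by step:
Start: pos=(2,-7), heading=315, pen down
REPEAT 3 [
  -- iteration 1/3 --
  RT 180: heading 315 -> 135
  REPEAT 3 [
    -- iteration 1/3 --
    FD 20: (2,-7) -> (-12.142,7.142) [heading=135, draw]
    BK 11: (-12.142,7.142) -> (-4.364,-0.636) [heading=135, draw]
    BK 9: (-4.364,-0.636) -> (2,-7) [heading=135, draw]
    -- iteration 2/3 --
    FD 20: (2,-7) -> (-12.142,7.142) [heading=135, draw]
    BK 11: (-12.142,7.142) -> (-4.364,-0.636) [heading=135, draw]
    BK 9: (-4.364,-0.636) -> (2,-7) [heading=135, draw]
    -- iteration 3/3 --
    FD 20: (2,-7) -> (-12.142,7.142) [heading=135, draw]
    BK 11: (-12.142,7.142) -> (-4.364,-0.636) [heading=135, draw]
    BK 9: (-4.364,-0.636) -> (2,-7) [heading=135, draw]
  ]
  -- iteration 2/3 --
  RT 180: heading 135 -> 315
  REPEAT 3 [
    -- iteration 1/3 --
    FD 20: (2,-7) -> (16.142,-21.142) [heading=315, draw]
    BK 11: (16.142,-21.142) -> (8.364,-13.364) [heading=315, draw]
    BK 9: (8.364,-13.364) -> (2,-7) [heading=315, draw]
    -- iteration 2/3 --
    FD 20: (2,-7) -> (16.142,-21.142) [heading=315, draw]
    BK 11: (16.142,-21.142) -> (8.364,-13.364) [heading=315, draw]
    BK 9: (8.364,-13.364) -> (2,-7) [heading=315, draw]
    -- iteration 3/3 --
    FD 20: (2,-7) -> (16.142,-21.142) [heading=315, draw]
    BK 11: (16.142,-21.142) -> (8.364,-13.364) [heading=315, draw]
    BK 9: (8.364,-13.364) -> (2,-7) [heading=315, draw]
  ]
  -- iteration 3/3 --
  RT 180: heading 315 -> 135
  REPEAT 3 [
    -- iteration 1/3 --
    FD 20: (2,-7) -> (-12.142,7.142) [heading=135, draw]
    BK 11: (-12.142,7.142) -> (-4.364,-0.636) [heading=135, draw]
    BK 9: (-4.364,-0.636) -> (2,-7) [heading=135, draw]
    -- iteration 2/3 --
    FD 20: (2,-7) -> (-12.142,7.142) [heading=135, draw]
    BK 11: (-12.142,7.142) -> (-4.364,-0.636) [heading=135, draw]
    BK 9: (-4.364,-0.636) -> (2,-7) [heading=135, draw]
    -- iteration 3/3 --
    FD 20: (2,-7) -> (-12.142,7.142) [heading=135, draw]
    BK 11: (-12.142,7.142) -> (-4.364,-0.636) [heading=135, draw]
    BK 9: (-4.364,-0.636) -> (2,-7) [heading=135, draw]
  ]
]
Final: pos=(2,-7), heading=135, 27 segment(s) drawn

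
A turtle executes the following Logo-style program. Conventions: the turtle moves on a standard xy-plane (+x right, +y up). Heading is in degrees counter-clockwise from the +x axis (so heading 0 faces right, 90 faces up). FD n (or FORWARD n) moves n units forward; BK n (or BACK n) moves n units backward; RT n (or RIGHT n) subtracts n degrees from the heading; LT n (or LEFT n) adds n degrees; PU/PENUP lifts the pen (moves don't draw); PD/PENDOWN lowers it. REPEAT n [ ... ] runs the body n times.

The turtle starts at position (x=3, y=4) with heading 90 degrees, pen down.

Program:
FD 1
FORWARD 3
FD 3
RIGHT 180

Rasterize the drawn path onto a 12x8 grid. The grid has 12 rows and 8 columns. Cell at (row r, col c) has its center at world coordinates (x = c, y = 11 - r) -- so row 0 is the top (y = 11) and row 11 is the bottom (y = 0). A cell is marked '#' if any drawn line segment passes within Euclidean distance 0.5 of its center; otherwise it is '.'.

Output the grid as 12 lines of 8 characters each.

Answer: ...#....
...#....
...#....
...#....
...#....
...#....
...#....
...#....
........
........
........
........

Derivation:
Segment 0: (3,4) -> (3,5)
Segment 1: (3,5) -> (3,8)
Segment 2: (3,8) -> (3,11)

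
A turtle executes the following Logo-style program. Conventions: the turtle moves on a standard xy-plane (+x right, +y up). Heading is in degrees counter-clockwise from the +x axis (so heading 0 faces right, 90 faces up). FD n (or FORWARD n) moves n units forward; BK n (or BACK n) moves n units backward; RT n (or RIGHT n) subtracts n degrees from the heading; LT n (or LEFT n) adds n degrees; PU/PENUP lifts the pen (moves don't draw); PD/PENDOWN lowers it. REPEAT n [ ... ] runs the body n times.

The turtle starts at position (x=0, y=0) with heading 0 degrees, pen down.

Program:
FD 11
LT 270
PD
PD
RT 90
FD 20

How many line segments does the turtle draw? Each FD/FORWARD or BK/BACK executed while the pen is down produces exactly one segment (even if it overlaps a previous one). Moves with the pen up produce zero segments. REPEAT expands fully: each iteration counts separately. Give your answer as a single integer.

Answer: 2

Derivation:
Executing turtle program step by step:
Start: pos=(0,0), heading=0, pen down
FD 11: (0,0) -> (11,0) [heading=0, draw]
LT 270: heading 0 -> 270
PD: pen down
PD: pen down
RT 90: heading 270 -> 180
FD 20: (11,0) -> (-9,0) [heading=180, draw]
Final: pos=(-9,0), heading=180, 2 segment(s) drawn
Segments drawn: 2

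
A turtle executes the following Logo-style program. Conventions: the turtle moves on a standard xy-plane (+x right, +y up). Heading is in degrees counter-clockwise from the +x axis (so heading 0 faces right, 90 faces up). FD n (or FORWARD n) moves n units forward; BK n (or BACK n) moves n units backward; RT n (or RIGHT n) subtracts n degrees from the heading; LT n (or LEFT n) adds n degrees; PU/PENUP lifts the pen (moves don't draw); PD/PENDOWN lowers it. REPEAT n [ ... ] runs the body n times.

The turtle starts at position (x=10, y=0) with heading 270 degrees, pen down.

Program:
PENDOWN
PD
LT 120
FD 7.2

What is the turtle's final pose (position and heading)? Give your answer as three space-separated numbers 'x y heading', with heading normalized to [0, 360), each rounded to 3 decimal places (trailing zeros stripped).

Answer: 16.235 3.6 30

Derivation:
Executing turtle program step by step:
Start: pos=(10,0), heading=270, pen down
PD: pen down
PD: pen down
LT 120: heading 270 -> 30
FD 7.2: (10,0) -> (16.235,3.6) [heading=30, draw]
Final: pos=(16.235,3.6), heading=30, 1 segment(s) drawn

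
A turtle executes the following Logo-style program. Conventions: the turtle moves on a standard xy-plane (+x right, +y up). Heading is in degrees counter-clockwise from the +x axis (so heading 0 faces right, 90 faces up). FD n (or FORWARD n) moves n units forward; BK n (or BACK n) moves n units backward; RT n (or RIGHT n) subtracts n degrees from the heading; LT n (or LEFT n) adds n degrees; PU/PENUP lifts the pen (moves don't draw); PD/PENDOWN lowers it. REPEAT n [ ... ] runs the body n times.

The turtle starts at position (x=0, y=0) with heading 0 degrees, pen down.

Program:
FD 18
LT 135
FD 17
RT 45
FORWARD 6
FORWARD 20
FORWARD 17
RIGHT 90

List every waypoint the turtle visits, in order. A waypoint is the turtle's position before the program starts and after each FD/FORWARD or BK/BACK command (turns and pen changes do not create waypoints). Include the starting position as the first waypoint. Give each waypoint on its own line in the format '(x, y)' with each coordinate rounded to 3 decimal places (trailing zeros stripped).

Executing turtle program step by step:
Start: pos=(0,0), heading=0, pen down
FD 18: (0,0) -> (18,0) [heading=0, draw]
LT 135: heading 0 -> 135
FD 17: (18,0) -> (5.979,12.021) [heading=135, draw]
RT 45: heading 135 -> 90
FD 6: (5.979,12.021) -> (5.979,18.021) [heading=90, draw]
FD 20: (5.979,18.021) -> (5.979,38.021) [heading=90, draw]
FD 17: (5.979,38.021) -> (5.979,55.021) [heading=90, draw]
RT 90: heading 90 -> 0
Final: pos=(5.979,55.021), heading=0, 5 segment(s) drawn
Waypoints (6 total):
(0, 0)
(18, 0)
(5.979, 12.021)
(5.979, 18.021)
(5.979, 38.021)
(5.979, 55.021)

Answer: (0, 0)
(18, 0)
(5.979, 12.021)
(5.979, 18.021)
(5.979, 38.021)
(5.979, 55.021)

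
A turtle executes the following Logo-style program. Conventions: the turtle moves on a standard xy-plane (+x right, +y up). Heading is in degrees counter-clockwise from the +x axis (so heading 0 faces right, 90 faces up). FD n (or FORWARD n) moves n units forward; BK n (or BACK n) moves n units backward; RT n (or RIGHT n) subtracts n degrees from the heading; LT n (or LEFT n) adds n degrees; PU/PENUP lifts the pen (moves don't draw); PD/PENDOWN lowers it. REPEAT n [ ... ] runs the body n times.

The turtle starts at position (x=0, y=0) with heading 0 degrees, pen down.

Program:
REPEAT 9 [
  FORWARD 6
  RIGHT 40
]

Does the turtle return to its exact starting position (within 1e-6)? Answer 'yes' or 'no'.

Answer: yes

Derivation:
Executing turtle program step by step:
Start: pos=(0,0), heading=0, pen down
REPEAT 9 [
  -- iteration 1/9 --
  FD 6: (0,0) -> (6,0) [heading=0, draw]
  RT 40: heading 0 -> 320
  -- iteration 2/9 --
  FD 6: (6,0) -> (10.596,-3.857) [heading=320, draw]
  RT 40: heading 320 -> 280
  -- iteration 3/9 --
  FD 6: (10.596,-3.857) -> (11.638,-9.766) [heading=280, draw]
  RT 40: heading 280 -> 240
  -- iteration 4/9 --
  FD 6: (11.638,-9.766) -> (8.638,-14.962) [heading=240, draw]
  RT 40: heading 240 -> 200
  -- iteration 5/9 --
  FD 6: (8.638,-14.962) -> (3,-17.014) [heading=200, draw]
  RT 40: heading 200 -> 160
  -- iteration 6/9 --
  FD 6: (3,-17.014) -> (-2.638,-14.962) [heading=160, draw]
  RT 40: heading 160 -> 120
  -- iteration 7/9 --
  FD 6: (-2.638,-14.962) -> (-5.638,-9.766) [heading=120, draw]
  RT 40: heading 120 -> 80
  -- iteration 8/9 --
  FD 6: (-5.638,-9.766) -> (-4.596,-3.857) [heading=80, draw]
  RT 40: heading 80 -> 40
  -- iteration 9/9 --
  FD 6: (-4.596,-3.857) -> (0,0) [heading=40, draw]
  RT 40: heading 40 -> 0
]
Final: pos=(0,0), heading=0, 9 segment(s) drawn

Start position: (0, 0)
Final position: (0, 0)
Distance = 0; < 1e-6 -> CLOSED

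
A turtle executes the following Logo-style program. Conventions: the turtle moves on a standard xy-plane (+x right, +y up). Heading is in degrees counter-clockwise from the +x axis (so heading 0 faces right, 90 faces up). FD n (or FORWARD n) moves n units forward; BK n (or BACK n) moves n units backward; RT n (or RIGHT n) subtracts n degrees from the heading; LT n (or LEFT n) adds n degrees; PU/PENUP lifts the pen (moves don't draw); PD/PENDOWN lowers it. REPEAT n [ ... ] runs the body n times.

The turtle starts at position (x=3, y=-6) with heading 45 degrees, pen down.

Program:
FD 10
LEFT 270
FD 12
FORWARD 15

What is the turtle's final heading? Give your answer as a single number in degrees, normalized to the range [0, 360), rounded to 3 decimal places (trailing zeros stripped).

Answer: 315

Derivation:
Executing turtle program step by step:
Start: pos=(3,-6), heading=45, pen down
FD 10: (3,-6) -> (10.071,1.071) [heading=45, draw]
LT 270: heading 45 -> 315
FD 12: (10.071,1.071) -> (18.556,-7.414) [heading=315, draw]
FD 15: (18.556,-7.414) -> (29.163,-18.021) [heading=315, draw]
Final: pos=(29.163,-18.021), heading=315, 3 segment(s) drawn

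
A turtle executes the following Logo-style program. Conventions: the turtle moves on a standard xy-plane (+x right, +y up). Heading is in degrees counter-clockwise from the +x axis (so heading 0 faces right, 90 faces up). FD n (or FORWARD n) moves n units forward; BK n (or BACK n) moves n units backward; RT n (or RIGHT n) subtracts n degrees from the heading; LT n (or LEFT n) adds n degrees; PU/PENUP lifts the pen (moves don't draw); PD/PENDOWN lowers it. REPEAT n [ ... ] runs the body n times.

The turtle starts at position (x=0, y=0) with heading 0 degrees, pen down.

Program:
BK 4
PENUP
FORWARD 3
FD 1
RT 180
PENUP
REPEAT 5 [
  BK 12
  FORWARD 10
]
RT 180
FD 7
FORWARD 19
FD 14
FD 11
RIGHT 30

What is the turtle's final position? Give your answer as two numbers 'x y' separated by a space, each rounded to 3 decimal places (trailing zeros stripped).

Answer: 61 0

Derivation:
Executing turtle program step by step:
Start: pos=(0,0), heading=0, pen down
BK 4: (0,0) -> (-4,0) [heading=0, draw]
PU: pen up
FD 3: (-4,0) -> (-1,0) [heading=0, move]
FD 1: (-1,0) -> (0,0) [heading=0, move]
RT 180: heading 0 -> 180
PU: pen up
REPEAT 5 [
  -- iteration 1/5 --
  BK 12: (0,0) -> (12,0) [heading=180, move]
  FD 10: (12,0) -> (2,0) [heading=180, move]
  -- iteration 2/5 --
  BK 12: (2,0) -> (14,0) [heading=180, move]
  FD 10: (14,0) -> (4,0) [heading=180, move]
  -- iteration 3/5 --
  BK 12: (4,0) -> (16,0) [heading=180, move]
  FD 10: (16,0) -> (6,0) [heading=180, move]
  -- iteration 4/5 --
  BK 12: (6,0) -> (18,0) [heading=180, move]
  FD 10: (18,0) -> (8,0) [heading=180, move]
  -- iteration 5/5 --
  BK 12: (8,0) -> (20,0) [heading=180, move]
  FD 10: (20,0) -> (10,0) [heading=180, move]
]
RT 180: heading 180 -> 0
FD 7: (10,0) -> (17,0) [heading=0, move]
FD 19: (17,0) -> (36,0) [heading=0, move]
FD 14: (36,0) -> (50,0) [heading=0, move]
FD 11: (50,0) -> (61,0) [heading=0, move]
RT 30: heading 0 -> 330
Final: pos=(61,0), heading=330, 1 segment(s) drawn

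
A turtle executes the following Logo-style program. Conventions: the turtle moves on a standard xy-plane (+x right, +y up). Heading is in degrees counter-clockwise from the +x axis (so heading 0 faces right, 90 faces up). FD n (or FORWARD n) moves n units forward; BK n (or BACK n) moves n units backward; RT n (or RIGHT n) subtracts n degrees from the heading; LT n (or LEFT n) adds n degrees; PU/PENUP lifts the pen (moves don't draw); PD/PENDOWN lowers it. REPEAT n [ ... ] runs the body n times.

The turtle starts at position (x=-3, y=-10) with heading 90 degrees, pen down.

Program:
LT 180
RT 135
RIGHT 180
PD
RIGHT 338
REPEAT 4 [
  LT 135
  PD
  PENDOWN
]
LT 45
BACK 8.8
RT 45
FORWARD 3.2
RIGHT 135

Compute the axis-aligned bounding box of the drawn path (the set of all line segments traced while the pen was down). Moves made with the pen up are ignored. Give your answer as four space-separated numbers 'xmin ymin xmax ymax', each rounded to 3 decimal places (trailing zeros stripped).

Executing turtle program step by step:
Start: pos=(-3,-10), heading=90, pen down
LT 180: heading 90 -> 270
RT 135: heading 270 -> 135
RT 180: heading 135 -> 315
PD: pen down
RT 338: heading 315 -> 337
REPEAT 4 [
  -- iteration 1/4 --
  LT 135: heading 337 -> 112
  PD: pen down
  PD: pen down
  -- iteration 2/4 --
  LT 135: heading 112 -> 247
  PD: pen down
  PD: pen down
  -- iteration 3/4 --
  LT 135: heading 247 -> 22
  PD: pen down
  PD: pen down
  -- iteration 4/4 --
  LT 135: heading 22 -> 157
  PD: pen down
  PD: pen down
]
LT 45: heading 157 -> 202
BK 8.8: (-3,-10) -> (5.159,-6.703) [heading=202, draw]
RT 45: heading 202 -> 157
FD 3.2: (5.159,-6.703) -> (2.214,-5.453) [heading=157, draw]
RT 135: heading 157 -> 22
Final: pos=(2.214,-5.453), heading=22, 2 segment(s) drawn

Segment endpoints: x in {-3, 2.214, 5.159}, y in {-10, -6.703, -5.453}
xmin=-3, ymin=-10, xmax=5.159, ymax=-5.453

Answer: -3 -10 5.159 -5.453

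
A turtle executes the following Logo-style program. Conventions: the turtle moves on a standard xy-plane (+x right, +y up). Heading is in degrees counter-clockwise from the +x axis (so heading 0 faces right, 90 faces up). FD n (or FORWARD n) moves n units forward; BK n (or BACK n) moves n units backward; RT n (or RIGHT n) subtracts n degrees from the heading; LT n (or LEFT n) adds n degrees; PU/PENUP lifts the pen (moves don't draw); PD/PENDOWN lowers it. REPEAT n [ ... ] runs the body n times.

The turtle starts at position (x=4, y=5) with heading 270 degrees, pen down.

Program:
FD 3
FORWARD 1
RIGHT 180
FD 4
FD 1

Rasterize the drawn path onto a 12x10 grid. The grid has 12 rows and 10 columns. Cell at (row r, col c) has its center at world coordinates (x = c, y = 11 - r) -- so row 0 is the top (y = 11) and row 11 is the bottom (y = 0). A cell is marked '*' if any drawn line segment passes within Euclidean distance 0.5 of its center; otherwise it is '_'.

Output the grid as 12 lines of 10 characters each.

Segment 0: (4,5) -> (4,2)
Segment 1: (4,2) -> (4,1)
Segment 2: (4,1) -> (4,5)
Segment 3: (4,5) -> (4,6)

Answer: __________
__________
__________
__________
__________
____*_____
____*_____
____*_____
____*_____
____*_____
____*_____
__________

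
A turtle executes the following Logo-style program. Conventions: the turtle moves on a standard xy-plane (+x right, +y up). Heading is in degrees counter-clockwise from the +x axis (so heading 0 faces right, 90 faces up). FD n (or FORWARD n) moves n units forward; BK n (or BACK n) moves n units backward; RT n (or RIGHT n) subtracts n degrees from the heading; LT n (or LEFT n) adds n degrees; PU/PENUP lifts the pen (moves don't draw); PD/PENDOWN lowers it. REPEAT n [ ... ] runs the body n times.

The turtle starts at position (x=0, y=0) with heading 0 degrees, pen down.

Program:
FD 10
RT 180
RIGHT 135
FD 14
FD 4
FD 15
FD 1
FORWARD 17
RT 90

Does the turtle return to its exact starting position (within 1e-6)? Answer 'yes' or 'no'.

Executing turtle program step by step:
Start: pos=(0,0), heading=0, pen down
FD 10: (0,0) -> (10,0) [heading=0, draw]
RT 180: heading 0 -> 180
RT 135: heading 180 -> 45
FD 14: (10,0) -> (19.899,9.899) [heading=45, draw]
FD 4: (19.899,9.899) -> (22.728,12.728) [heading=45, draw]
FD 15: (22.728,12.728) -> (33.335,23.335) [heading=45, draw]
FD 1: (33.335,23.335) -> (34.042,24.042) [heading=45, draw]
FD 17: (34.042,24.042) -> (46.062,36.062) [heading=45, draw]
RT 90: heading 45 -> 315
Final: pos=(46.062,36.062), heading=315, 6 segment(s) drawn

Start position: (0, 0)
Final position: (46.062, 36.062)
Distance = 58.5; >= 1e-6 -> NOT closed

Answer: no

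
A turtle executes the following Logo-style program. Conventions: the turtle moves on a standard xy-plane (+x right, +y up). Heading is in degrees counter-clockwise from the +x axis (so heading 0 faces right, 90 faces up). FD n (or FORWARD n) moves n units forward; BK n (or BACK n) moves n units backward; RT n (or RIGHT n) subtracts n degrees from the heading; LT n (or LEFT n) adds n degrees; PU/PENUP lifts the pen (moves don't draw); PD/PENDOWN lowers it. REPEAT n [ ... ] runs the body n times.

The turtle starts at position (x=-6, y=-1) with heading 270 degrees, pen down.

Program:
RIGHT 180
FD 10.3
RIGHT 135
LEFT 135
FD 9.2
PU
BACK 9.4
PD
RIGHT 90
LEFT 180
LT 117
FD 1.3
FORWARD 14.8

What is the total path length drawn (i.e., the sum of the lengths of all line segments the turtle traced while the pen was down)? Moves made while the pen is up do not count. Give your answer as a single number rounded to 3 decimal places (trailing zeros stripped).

Answer: 35.6

Derivation:
Executing turtle program step by step:
Start: pos=(-6,-1), heading=270, pen down
RT 180: heading 270 -> 90
FD 10.3: (-6,-1) -> (-6,9.3) [heading=90, draw]
RT 135: heading 90 -> 315
LT 135: heading 315 -> 90
FD 9.2: (-6,9.3) -> (-6,18.5) [heading=90, draw]
PU: pen up
BK 9.4: (-6,18.5) -> (-6,9.1) [heading=90, move]
PD: pen down
RT 90: heading 90 -> 0
LT 180: heading 0 -> 180
LT 117: heading 180 -> 297
FD 1.3: (-6,9.1) -> (-5.41,7.942) [heading=297, draw]
FD 14.8: (-5.41,7.942) -> (1.309,-5.245) [heading=297, draw]
Final: pos=(1.309,-5.245), heading=297, 4 segment(s) drawn

Segment lengths:
  seg 1: (-6,-1) -> (-6,9.3), length = 10.3
  seg 2: (-6,9.3) -> (-6,18.5), length = 9.2
  seg 3: (-6,9.1) -> (-5.41,7.942), length = 1.3
  seg 4: (-5.41,7.942) -> (1.309,-5.245), length = 14.8
Total = 35.6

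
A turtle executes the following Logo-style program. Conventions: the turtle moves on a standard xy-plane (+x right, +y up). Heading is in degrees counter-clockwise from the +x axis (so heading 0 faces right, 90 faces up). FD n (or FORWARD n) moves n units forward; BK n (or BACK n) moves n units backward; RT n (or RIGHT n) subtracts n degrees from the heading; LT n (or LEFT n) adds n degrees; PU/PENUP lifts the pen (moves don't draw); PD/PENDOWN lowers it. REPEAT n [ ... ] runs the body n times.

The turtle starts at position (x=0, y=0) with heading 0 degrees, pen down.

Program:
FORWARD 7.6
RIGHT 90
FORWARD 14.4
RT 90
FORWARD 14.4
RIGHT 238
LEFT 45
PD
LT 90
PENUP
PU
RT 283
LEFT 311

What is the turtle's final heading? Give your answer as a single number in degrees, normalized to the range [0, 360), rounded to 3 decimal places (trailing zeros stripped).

Answer: 105

Derivation:
Executing turtle program step by step:
Start: pos=(0,0), heading=0, pen down
FD 7.6: (0,0) -> (7.6,0) [heading=0, draw]
RT 90: heading 0 -> 270
FD 14.4: (7.6,0) -> (7.6,-14.4) [heading=270, draw]
RT 90: heading 270 -> 180
FD 14.4: (7.6,-14.4) -> (-6.8,-14.4) [heading=180, draw]
RT 238: heading 180 -> 302
LT 45: heading 302 -> 347
PD: pen down
LT 90: heading 347 -> 77
PU: pen up
PU: pen up
RT 283: heading 77 -> 154
LT 311: heading 154 -> 105
Final: pos=(-6.8,-14.4), heading=105, 3 segment(s) drawn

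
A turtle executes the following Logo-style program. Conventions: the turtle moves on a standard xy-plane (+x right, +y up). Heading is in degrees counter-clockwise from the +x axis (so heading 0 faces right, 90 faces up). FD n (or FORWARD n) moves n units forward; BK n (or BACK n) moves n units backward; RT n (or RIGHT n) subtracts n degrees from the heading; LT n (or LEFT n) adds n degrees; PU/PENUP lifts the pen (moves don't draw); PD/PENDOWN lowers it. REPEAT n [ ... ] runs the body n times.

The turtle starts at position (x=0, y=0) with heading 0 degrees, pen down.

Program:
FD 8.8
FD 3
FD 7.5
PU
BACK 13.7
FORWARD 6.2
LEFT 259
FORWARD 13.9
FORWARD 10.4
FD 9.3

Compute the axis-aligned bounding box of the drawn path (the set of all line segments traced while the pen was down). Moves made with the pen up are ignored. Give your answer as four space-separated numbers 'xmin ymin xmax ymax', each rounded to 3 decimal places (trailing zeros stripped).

Answer: 0 0 19.3 0

Derivation:
Executing turtle program step by step:
Start: pos=(0,0), heading=0, pen down
FD 8.8: (0,0) -> (8.8,0) [heading=0, draw]
FD 3: (8.8,0) -> (11.8,0) [heading=0, draw]
FD 7.5: (11.8,0) -> (19.3,0) [heading=0, draw]
PU: pen up
BK 13.7: (19.3,0) -> (5.6,0) [heading=0, move]
FD 6.2: (5.6,0) -> (11.8,0) [heading=0, move]
LT 259: heading 0 -> 259
FD 13.9: (11.8,0) -> (9.148,-13.645) [heading=259, move]
FD 10.4: (9.148,-13.645) -> (7.163,-23.854) [heading=259, move]
FD 9.3: (7.163,-23.854) -> (5.389,-32.983) [heading=259, move]
Final: pos=(5.389,-32.983), heading=259, 3 segment(s) drawn

Segment endpoints: x in {0, 8.8, 11.8, 19.3}, y in {0}
xmin=0, ymin=0, xmax=19.3, ymax=0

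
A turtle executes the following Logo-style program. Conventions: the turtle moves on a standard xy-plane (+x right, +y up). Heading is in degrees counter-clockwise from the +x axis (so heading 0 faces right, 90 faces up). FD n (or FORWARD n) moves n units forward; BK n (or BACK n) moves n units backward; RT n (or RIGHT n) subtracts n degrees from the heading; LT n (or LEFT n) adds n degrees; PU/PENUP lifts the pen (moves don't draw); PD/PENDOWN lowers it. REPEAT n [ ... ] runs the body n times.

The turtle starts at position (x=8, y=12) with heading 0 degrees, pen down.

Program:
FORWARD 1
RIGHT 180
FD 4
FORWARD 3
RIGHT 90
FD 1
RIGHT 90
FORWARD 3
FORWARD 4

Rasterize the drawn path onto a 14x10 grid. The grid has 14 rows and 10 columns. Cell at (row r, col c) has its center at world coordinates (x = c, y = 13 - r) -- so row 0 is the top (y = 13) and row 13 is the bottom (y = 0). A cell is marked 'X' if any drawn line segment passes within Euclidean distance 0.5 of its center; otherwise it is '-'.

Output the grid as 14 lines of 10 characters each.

Answer: --XXXXXXXX
--XXXXXXXX
----------
----------
----------
----------
----------
----------
----------
----------
----------
----------
----------
----------

Derivation:
Segment 0: (8,12) -> (9,12)
Segment 1: (9,12) -> (5,12)
Segment 2: (5,12) -> (2,12)
Segment 3: (2,12) -> (2,13)
Segment 4: (2,13) -> (5,13)
Segment 5: (5,13) -> (9,13)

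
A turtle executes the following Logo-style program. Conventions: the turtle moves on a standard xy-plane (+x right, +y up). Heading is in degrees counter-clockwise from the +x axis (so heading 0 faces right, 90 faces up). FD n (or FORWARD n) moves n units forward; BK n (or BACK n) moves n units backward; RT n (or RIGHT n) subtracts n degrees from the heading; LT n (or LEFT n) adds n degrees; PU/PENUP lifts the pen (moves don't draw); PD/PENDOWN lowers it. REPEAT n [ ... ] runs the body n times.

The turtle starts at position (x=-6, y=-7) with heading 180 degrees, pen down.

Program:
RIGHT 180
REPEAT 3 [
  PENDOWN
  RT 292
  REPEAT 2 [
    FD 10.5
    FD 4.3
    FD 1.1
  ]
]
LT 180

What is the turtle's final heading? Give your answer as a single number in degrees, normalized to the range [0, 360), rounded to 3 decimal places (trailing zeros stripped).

Answer: 24

Derivation:
Executing turtle program step by step:
Start: pos=(-6,-7), heading=180, pen down
RT 180: heading 180 -> 0
REPEAT 3 [
  -- iteration 1/3 --
  PD: pen down
  RT 292: heading 0 -> 68
  REPEAT 2 [
    -- iteration 1/2 --
    FD 10.5: (-6,-7) -> (-2.067,2.735) [heading=68, draw]
    FD 4.3: (-2.067,2.735) -> (-0.456,6.722) [heading=68, draw]
    FD 1.1: (-0.456,6.722) -> (-0.044,7.742) [heading=68, draw]
    -- iteration 2/2 --
    FD 10.5: (-0.044,7.742) -> (3.89,17.478) [heading=68, draw]
    FD 4.3: (3.89,17.478) -> (5.5,21.465) [heading=68, draw]
    FD 1.1: (5.5,21.465) -> (5.912,22.484) [heading=68, draw]
  ]
  -- iteration 2/3 --
  PD: pen down
  RT 292: heading 68 -> 136
  REPEAT 2 [
    -- iteration 1/2 --
    FD 10.5: (5.912,22.484) -> (-1.641,29.778) [heading=136, draw]
    FD 4.3: (-1.641,29.778) -> (-4.734,32.765) [heading=136, draw]
    FD 1.1: (-4.734,32.765) -> (-5.525,33.53) [heading=136, draw]
    -- iteration 2/2 --
    FD 10.5: (-5.525,33.53) -> (-13.078,40.823) [heading=136, draw]
    FD 4.3: (-13.078,40.823) -> (-16.171,43.81) [heading=136, draw]
    FD 1.1: (-16.171,43.81) -> (-16.963,44.575) [heading=136, draw]
  ]
  -- iteration 3/3 --
  PD: pen down
  RT 292: heading 136 -> 204
  REPEAT 2 [
    -- iteration 1/2 --
    FD 10.5: (-16.963,44.575) -> (-26.555,40.304) [heading=204, draw]
    FD 4.3: (-26.555,40.304) -> (-30.483,38.555) [heading=204, draw]
    FD 1.1: (-30.483,38.555) -> (-31.488,38.107) [heading=204, draw]
    -- iteration 2/2 --
    FD 10.5: (-31.488,38.107) -> (-41.08,33.837) [heading=204, draw]
    FD 4.3: (-41.08,33.837) -> (-45.008,32.088) [heading=204, draw]
    FD 1.1: (-45.008,32.088) -> (-46.013,31.64) [heading=204, draw]
  ]
]
LT 180: heading 204 -> 24
Final: pos=(-46.013,31.64), heading=24, 18 segment(s) drawn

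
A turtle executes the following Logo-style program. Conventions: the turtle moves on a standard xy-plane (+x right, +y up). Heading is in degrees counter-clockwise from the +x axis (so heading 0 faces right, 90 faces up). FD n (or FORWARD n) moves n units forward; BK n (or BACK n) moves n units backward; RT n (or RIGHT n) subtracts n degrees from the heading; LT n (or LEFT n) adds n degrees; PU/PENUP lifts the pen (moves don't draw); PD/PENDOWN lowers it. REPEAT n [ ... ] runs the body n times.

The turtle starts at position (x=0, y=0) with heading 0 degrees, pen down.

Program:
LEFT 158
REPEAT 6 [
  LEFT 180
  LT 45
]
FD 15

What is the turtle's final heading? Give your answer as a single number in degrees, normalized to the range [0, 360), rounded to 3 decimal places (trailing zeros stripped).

Executing turtle program step by step:
Start: pos=(0,0), heading=0, pen down
LT 158: heading 0 -> 158
REPEAT 6 [
  -- iteration 1/6 --
  LT 180: heading 158 -> 338
  LT 45: heading 338 -> 23
  -- iteration 2/6 --
  LT 180: heading 23 -> 203
  LT 45: heading 203 -> 248
  -- iteration 3/6 --
  LT 180: heading 248 -> 68
  LT 45: heading 68 -> 113
  -- iteration 4/6 --
  LT 180: heading 113 -> 293
  LT 45: heading 293 -> 338
  -- iteration 5/6 --
  LT 180: heading 338 -> 158
  LT 45: heading 158 -> 203
  -- iteration 6/6 --
  LT 180: heading 203 -> 23
  LT 45: heading 23 -> 68
]
FD 15: (0,0) -> (5.619,13.908) [heading=68, draw]
Final: pos=(5.619,13.908), heading=68, 1 segment(s) drawn

Answer: 68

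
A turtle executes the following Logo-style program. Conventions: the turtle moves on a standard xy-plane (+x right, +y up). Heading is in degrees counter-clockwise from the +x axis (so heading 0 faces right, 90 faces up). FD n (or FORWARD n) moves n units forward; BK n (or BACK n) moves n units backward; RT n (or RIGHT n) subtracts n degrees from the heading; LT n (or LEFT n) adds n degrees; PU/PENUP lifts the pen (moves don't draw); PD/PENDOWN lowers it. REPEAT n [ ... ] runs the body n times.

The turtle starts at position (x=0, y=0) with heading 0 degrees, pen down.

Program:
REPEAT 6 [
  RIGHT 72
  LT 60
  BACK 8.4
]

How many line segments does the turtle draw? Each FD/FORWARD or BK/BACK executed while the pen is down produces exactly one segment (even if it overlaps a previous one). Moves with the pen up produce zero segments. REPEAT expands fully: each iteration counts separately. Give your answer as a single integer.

Executing turtle program step by step:
Start: pos=(0,0), heading=0, pen down
REPEAT 6 [
  -- iteration 1/6 --
  RT 72: heading 0 -> 288
  LT 60: heading 288 -> 348
  BK 8.4: (0,0) -> (-8.216,1.746) [heading=348, draw]
  -- iteration 2/6 --
  RT 72: heading 348 -> 276
  LT 60: heading 276 -> 336
  BK 8.4: (-8.216,1.746) -> (-15.89,5.163) [heading=336, draw]
  -- iteration 3/6 --
  RT 72: heading 336 -> 264
  LT 60: heading 264 -> 324
  BK 8.4: (-15.89,5.163) -> (-22.686,10.1) [heading=324, draw]
  -- iteration 4/6 --
  RT 72: heading 324 -> 252
  LT 60: heading 252 -> 312
  BK 8.4: (-22.686,10.1) -> (-28.307,16.343) [heading=312, draw]
  -- iteration 5/6 --
  RT 72: heading 312 -> 240
  LT 60: heading 240 -> 300
  BK 8.4: (-28.307,16.343) -> (-32.507,23.617) [heading=300, draw]
  -- iteration 6/6 --
  RT 72: heading 300 -> 228
  LT 60: heading 228 -> 288
  BK 8.4: (-32.507,23.617) -> (-35.102,31.606) [heading=288, draw]
]
Final: pos=(-35.102,31.606), heading=288, 6 segment(s) drawn
Segments drawn: 6

Answer: 6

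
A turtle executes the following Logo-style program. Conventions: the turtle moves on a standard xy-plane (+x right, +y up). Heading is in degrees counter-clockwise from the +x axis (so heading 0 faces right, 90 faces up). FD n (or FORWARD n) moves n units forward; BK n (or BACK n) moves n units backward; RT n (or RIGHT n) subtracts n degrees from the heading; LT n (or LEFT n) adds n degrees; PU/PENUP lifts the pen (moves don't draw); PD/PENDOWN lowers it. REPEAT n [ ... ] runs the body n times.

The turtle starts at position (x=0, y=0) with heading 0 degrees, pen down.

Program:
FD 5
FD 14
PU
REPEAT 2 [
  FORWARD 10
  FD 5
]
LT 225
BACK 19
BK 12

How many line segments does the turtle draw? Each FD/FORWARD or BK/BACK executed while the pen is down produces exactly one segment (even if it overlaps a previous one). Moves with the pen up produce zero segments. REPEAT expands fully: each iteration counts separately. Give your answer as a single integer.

Executing turtle program step by step:
Start: pos=(0,0), heading=0, pen down
FD 5: (0,0) -> (5,0) [heading=0, draw]
FD 14: (5,0) -> (19,0) [heading=0, draw]
PU: pen up
REPEAT 2 [
  -- iteration 1/2 --
  FD 10: (19,0) -> (29,0) [heading=0, move]
  FD 5: (29,0) -> (34,0) [heading=0, move]
  -- iteration 2/2 --
  FD 10: (34,0) -> (44,0) [heading=0, move]
  FD 5: (44,0) -> (49,0) [heading=0, move]
]
LT 225: heading 0 -> 225
BK 19: (49,0) -> (62.435,13.435) [heading=225, move]
BK 12: (62.435,13.435) -> (70.92,21.92) [heading=225, move]
Final: pos=(70.92,21.92), heading=225, 2 segment(s) drawn
Segments drawn: 2

Answer: 2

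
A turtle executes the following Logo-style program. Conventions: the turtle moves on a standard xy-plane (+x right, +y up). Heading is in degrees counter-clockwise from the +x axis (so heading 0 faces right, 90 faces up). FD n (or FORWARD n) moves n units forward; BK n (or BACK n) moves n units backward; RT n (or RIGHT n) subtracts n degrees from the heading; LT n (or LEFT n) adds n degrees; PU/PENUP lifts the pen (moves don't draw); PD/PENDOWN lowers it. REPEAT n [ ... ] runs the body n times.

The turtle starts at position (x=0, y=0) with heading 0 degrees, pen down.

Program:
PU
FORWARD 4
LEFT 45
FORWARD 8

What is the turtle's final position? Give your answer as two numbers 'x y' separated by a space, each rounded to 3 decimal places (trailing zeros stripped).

Answer: 9.657 5.657

Derivation:
Executing turtle program step by step:
Start: pos=(0,0), heading=0, pen down
PU: pen up
FD 4: (0,0) -> (4,0) [heading=0, move]
LT 45: heading 0 -> 45
FD 8: (4,0) -> (9.657,5.657) [heading=45, move]
Final: pos=(9.657,5.657), heading=45, 0 segment(s) drawn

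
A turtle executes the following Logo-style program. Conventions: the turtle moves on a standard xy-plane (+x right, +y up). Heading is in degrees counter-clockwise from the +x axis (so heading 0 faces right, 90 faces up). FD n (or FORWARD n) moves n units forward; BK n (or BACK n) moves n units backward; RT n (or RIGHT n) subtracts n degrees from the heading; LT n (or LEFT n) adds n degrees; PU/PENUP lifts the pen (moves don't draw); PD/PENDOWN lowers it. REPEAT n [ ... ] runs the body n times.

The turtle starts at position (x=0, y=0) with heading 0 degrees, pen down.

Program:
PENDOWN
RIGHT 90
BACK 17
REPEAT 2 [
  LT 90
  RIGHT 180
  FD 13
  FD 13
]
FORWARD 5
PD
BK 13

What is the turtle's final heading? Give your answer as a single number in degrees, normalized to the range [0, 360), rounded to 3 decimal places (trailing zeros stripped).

Answer: 90

Derivation:
Executing turtle program step by step:
Start: pos=(0,0), heading=0, pen down
PD: pen down
RT 90: heading 0 -> 270
BK 17: (0,0) -> (0,17) [heading=270, draw]
REPEAT 2 [
  -- iteration 1/2 --
  LT 90: heading 270 -> 0
  RT 180: heading 0 -> 180
  FD 13: (0,17) -> (-13,17) [heading=180, draw]
  FD 13: (-13,17) -> (-26,17) [heading=180, draw]
  -- iteration 2/2 --
  LT 90: heading 180 -> 270
  RT 180: heading 270 -> 90
  FD 13: (-26,17) -> (-26,30) [heading=90, draw]
  FD 13: (-26,30) -> (-26,43) [heading=90, draw]
]
FD 5: (-26,43) -> (-26,48) [heading=90, draw]
PD: pen down
BK 13: (-26,48) -> (-26,35) [heading=90, draw]
Final: pos=(-26,35), heading=90, 7 segment(s) drawn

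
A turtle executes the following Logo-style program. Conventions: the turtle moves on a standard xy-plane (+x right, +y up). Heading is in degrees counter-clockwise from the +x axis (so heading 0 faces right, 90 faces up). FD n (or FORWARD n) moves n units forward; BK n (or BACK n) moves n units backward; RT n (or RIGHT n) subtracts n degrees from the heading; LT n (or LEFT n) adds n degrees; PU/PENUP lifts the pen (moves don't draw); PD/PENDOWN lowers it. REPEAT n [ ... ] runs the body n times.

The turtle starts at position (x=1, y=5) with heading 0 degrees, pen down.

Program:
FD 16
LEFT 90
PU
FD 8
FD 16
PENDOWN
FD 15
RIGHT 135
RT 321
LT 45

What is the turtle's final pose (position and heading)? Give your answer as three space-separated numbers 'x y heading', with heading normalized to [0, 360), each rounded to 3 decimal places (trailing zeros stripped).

Executing turtle program step by step:
Start: pos=(1,5), heading=0, pen down
FD 16: (1,5) -> (17,5) [heading=0, draw]
LT 90: heading 0 -> 90
PU: pen up
FD 8: (17,5) -> (17,13) [heading=90, move]
FD 16: (17,13) -> (17,29) [heading=90, move]
PD: pen down
FD 15: (17,29) -> (17,44) [heading=90, draw]
RT 135: heading 90 -> 315
RT 321: heading 315 -> 354
LT 45: heading 354 -> 39
Final: pos=(17,44), heading=39, 2 segment(s) drawn

Answer: 17 44 39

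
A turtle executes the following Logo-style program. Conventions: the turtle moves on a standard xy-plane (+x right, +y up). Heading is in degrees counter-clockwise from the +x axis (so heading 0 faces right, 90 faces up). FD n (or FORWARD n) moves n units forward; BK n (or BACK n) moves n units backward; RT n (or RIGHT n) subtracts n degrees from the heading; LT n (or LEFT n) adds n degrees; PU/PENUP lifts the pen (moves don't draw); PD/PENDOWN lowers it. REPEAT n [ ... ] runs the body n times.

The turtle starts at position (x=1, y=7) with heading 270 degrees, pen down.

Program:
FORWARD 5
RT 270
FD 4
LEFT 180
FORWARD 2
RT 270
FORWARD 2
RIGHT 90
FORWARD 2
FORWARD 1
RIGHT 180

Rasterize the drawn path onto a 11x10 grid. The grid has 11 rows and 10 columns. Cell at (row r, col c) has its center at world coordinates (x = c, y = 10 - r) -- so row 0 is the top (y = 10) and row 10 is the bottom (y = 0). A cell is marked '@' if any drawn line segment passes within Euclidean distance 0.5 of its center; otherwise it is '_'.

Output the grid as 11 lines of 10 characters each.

Answer: __________
__________
__________
_@________
_@________
_@________
_@________
_@________
_@@@@@____
___@______
@@@@______

Derivation:
Segment 0: (1,7) -> (1,2)
Segment 1: (1,2) -> (5,2)
Segment 2: (5,2) -> (3,2)
Segment 3: (3,2) -> (3,0)
Segment 4: (3,0) -> (1,0)
Segment 5: (1,0) -> (-0,0)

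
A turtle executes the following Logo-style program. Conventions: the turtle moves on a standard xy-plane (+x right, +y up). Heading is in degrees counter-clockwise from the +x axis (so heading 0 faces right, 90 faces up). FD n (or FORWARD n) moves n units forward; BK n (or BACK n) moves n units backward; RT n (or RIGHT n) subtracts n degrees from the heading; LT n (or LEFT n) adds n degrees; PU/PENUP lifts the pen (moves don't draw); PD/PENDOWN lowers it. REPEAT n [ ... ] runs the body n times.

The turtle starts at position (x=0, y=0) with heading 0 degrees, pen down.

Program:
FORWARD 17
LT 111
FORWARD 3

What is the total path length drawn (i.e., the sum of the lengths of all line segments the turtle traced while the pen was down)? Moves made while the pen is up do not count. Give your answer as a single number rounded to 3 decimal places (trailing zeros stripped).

Executing turtle program step by step:
Start: pos=(0,0), heading=0, pen down
FD 17: (0,0) -> (17,0) [heading=0, draw]
LT 111: heading 0 -> 111
FD 3: (17,0) -> (15.925,2.801) [heading=111, draw]
Final: pos=(15.925,2.801), heading=111, 2 segment(s) drawn

Segment lengths:
  seg 1: (0,0) -> (17,0), length = 17
  seg 2: (17,0) -> (15.925,2.801), length = 3
Total = 20

Answer: 20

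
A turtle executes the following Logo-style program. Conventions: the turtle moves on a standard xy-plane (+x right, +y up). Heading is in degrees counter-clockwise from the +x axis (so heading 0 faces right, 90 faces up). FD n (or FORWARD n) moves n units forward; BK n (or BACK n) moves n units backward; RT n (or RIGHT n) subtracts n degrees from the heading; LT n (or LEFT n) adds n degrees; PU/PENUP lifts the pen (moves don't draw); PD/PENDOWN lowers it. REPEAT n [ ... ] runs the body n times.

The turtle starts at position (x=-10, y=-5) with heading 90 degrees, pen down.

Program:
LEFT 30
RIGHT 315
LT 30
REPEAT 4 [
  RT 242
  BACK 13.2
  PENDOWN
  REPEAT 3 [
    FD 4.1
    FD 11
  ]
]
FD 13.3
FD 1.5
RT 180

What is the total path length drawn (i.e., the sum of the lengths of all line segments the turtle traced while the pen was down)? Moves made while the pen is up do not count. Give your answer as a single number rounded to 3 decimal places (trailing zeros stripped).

Answer: 248.8

Derivation:
Executing turtle program step by step:
Start: pos=(-10,-5), heading=90, pen down
LT 30: heading 90 -> 120
RT 315: heading 120 -> 165
LT 30: heading 165 -> 195
REPEAT 4 [
  -- iteration 1/4 --
  RT 242: heading 195 -> 313
  BK 13.2: (-10,-5) -> (-19.002,4.654) [heading=313, draw]
  PD: pen down
  REPEAT 3 [
    -- iteration 1/3 --
    FD 4.1: (-19.002,4.654) -> (-16.206,1.655) [heading=313, draw]
    FD 11: (-16.206,1.655) -> (-8.704,-6.39) [heading=313, draw]
    -- iteration 2/3 --
    FD 4.1: (-8.704,-6.39) -> (-5.908,-9.388) [heading=313, draw]
    FD 11: (-5.908,-9.388) -> (1.594,-17.433) [heading=313, draw]
    -- iteration 3/3 --
    FD 4.1: (1.594,-17.433) -> (4.39,-20.432) [heading=313, draw]
    FD 11: (4.39,-20.432) -> (11.892,-28.476) [heading=313, draw]
  ]
  -- iteration 2/4 --
  RT 242: heading 313 -> 71
  BK 13.2: (11.892,-28.476) -> (7.595,-40.957) [heading=71, draw]
  PD: pen down
  REPEAT 3 [
    -- iteration 1/3 --
    FD 4.1: (7.595,-40.957) -> (8.929,-37.081) [heading=71, draw]
    FD 11: (8.929,-37.081) -> (12.511,-26.68) [heading=71, draw]
    -- iteration 2/3 --
    FD 4.1: (12.511,-26.68) -> (13.846,-22.803) [heading=71, draw]
    FD 11: (13.846,-22.803) -> (17.427,-12.403) [heading=71, draw]
    -- iteration 3/3 --
    FD 4.1: (17.427,-12.403) -> (18.762,-8.526) [heading=71, draw]
    FD 11: (18.762,-8.526) -> (22.343,1.875) [heading=71, draw]
  ]
  -- iteration 3/4 --
  RT 242: heading 71 -> 189
  BK 13.2: (22.343,1.875) -> (35.38,3.94) [heading=189, draw]
  PD: pen down
  REPEAT 3 [
    -- iteration 1/3 --
    FD 4.1: (35.38,3.94) -> (31.331,3.298) [heading=189, draw]
    FD 11: (31.331,3.298) -> (20.466,1.577) [heading=189, draw]
    -- iteration 2/3 --
    FD 4.1: (20.466,1.577) -> (16.417,0.936) [heading=189, draw]
    FD 11: (16.417,0.936) -> (5.552,-0.785) [heading=189, draw]
    -- iteration 3/3 --
    FD 4.1: (5.552,-0.785) -> (1.503,-1.426) [heading=189, draw]
    FD 11: (1.503,-1.426) -> (-9.362,-3.147) [heading=189, draw]
  ]
  -- iteration 4/4 --
  RT 242: heading 189 -> 307
  BK 13.2: (-9.362,-3.147) -> (-17.306,7.395) [heading=307, draw]
  PD: pen down
  REPEAT 3 [
    -- iteration 1/3 --
    FD 4.1: (-17.306,7.395) -> (-14.838,4.121) [heading=307, draw]
    FD 11: (-14.838,4.121) -> (-8.218,-4.664) [heading=307, draw]
    -- iteration 2/3 --
    FD 4.1: (-8.218,-4.664) -> (-5.751,-7.939) [heading=307, draw]
    FD 11: (-5.751,-7.939) -> (0.869,-16.724) [heading=307, draw]
    -- iteration 3/3 --
    FD 4.1: (0.869,-16.724) -> (3.336,-19.998) [heading=307, draw]
    FD 11: (3.336,-19.998) -> (9.956,-28.783) [heading=307, draw]
  ]
]
FD 13.3: (9.956,-28.783) -> (17.96,-39.405) [heading=307, draw]
FD 1.5: (17.96,-39.405) -> (18.863,-40.603) [heading=307, draw]
RT 180: heading 307 -> 127
Final: pos=(18.863,-40.603), heading=127, 30 segment(s) drawn

Segment lengths:
  seg 1: (-10,-5) -> (-19.002,4.654), length = 13.2
  seg 2: (-19.002,4.654) -> (-16.206,1.655), length = 4.1
  seg 3: (-16.206,1.655) -> (-8.704,-6.39), length = 11
  seg 4: (-8.704,-6.39) -> (-5.908,-9.388), length = 4.1
  seg 5: (-5.908,-9.388) -> (1.594,-17.433), length = 11
  seg 6: (1.594,-17.433) -> (4.39,-20.432), length = 4.1
  seg 7: (4.39,-20.432) -> (11.892,-28.476), length = 11
  seg 8: (11.892,-28.476) -> (7.595,-40.957), length = 13.2
  seg 9: (7.595,-40.957) -> (8.929,-37.081), length = 4.1
  seg 10: (8.929,-37.081) -> (12.511,-26.68), length = 11
  seg 11: (12.511,-26.68) -> (13.846,-22.803), length = 4.1
  seg 12: (13.846,-22.803) -> (17.427,-12.403), length = 11
  seg 13: (17.427,-12.403) -> (18.762,-8.526), length = 4.1
  seg 14: (18.762,-8.526) -> (22.343,1.875), length = 11
  seg 15: (22.343,1.875) -> (35.38,3.94), length = 13.2
  seg 16: (35.38,3.94) -> (31.331,3.298), length = 4.1
  seg 17: (31.331,3.298) -> (20.466,1.577), length = 11
  seg 18: (20.466,1.577) -> (16.417,0.936), length = 4.1
  seg 19: (16.417,0.936) -> (5.552,-0.785), length = 11
  seg 20: (5.552,-0.785) -> (1.503,-1.426), length = 4.1
  seg 21: (1.503,-1.426) -> (-9.362,-3.147), length = 11
  seg 22: (-9.362,-3.147) -> (-17.306,7.395), length = 13.2
  seg 23: (-17.306,7.395) -> (-14.838,4.121), length = 4.1
  seg 24: (-14.838,4.121) -> (-8.218,-4.664), length = 11
  seg 25: (-8.218,-4.664) -> (-5.751,-7.939), length = 4.1
  seg 26: (-5.751,-7.939) -> (0.869,-16.724), length = 11
  seg 27: (0.869,-16.724) -> (3.336,-19.998), length = 4.1
  seg 28: (3.336,-19.998) -> (9.956,-28.783), length = 11
  seg 29: (9.956,-28.783) -> (17.96,-39.405), length = 13.3
  seg 30: (17.96,-39.405) -> (18.863,-40.603), length = 1.5
Total = 248.8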